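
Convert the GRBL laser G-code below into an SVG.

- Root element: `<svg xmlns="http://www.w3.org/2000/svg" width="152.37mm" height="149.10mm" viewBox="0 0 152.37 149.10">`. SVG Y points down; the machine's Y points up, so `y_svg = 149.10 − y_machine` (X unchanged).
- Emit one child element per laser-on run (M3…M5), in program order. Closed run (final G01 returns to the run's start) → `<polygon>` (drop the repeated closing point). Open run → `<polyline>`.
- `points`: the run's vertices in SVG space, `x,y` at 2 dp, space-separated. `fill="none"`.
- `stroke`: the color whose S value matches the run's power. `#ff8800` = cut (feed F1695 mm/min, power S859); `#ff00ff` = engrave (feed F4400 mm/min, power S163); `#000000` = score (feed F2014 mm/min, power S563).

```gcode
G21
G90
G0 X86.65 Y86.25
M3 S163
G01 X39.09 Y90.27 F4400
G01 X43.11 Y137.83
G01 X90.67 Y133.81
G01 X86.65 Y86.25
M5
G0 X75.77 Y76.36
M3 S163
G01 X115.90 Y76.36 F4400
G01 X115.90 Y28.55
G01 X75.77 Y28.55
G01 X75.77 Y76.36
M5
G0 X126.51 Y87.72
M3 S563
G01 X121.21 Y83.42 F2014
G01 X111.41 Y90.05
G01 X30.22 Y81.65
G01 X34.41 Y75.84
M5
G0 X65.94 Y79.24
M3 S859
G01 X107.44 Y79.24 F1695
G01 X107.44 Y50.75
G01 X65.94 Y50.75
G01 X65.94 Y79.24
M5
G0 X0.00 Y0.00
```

<svg xmlns="http://www.w3.org/2000/svg" width="152.37mm" height="149.10mm" viewBox="0 0 152.37 149.10">
  <polygon points="86.65,62.85 39.09,58.83 43.11,11.27 90.67,15.29" fill="none" stroke="#ff00ff"/>
  <polygon points="75.77,72.74 115.90,72.74 115.90,120.55 75.77,120.55" fill="none" stroke="#ff00ff"/>
  <polyline points="126.51,61.38 121.21,65.68 111.41,59.05 30.22,67.45 34.41,73.26" fill="none" stroke="#000000"/>
  <polygon points="65.94,69.86 107.44,69.86 107.44,98.35 65.94,98.35" fill="none" stroke="#ff8800"/>
</svg>

y_svg = 149.10 − y_m.

[1] S163→`#ff00ff` (engrave); closed run; points: 86.65,62.85 39.09,58.83 43.11,11.27 90.67,15.29

[2] S163→`#ff00ff` (engrave); closed run; points: 75.77,72.74 115.90,72.74 115.90,120.55 75.77,120.55

[3] S563→`#000000` (score); open run; points: 126.51,61.38 121.21,65.68 111.41,59.05 30.22,67.45 34.41,73.26

[4] S859→`#ff8800` (cut); closed run; points: 65.94,69.86 107.44,69.86 107.44,98.35 65.94,98.35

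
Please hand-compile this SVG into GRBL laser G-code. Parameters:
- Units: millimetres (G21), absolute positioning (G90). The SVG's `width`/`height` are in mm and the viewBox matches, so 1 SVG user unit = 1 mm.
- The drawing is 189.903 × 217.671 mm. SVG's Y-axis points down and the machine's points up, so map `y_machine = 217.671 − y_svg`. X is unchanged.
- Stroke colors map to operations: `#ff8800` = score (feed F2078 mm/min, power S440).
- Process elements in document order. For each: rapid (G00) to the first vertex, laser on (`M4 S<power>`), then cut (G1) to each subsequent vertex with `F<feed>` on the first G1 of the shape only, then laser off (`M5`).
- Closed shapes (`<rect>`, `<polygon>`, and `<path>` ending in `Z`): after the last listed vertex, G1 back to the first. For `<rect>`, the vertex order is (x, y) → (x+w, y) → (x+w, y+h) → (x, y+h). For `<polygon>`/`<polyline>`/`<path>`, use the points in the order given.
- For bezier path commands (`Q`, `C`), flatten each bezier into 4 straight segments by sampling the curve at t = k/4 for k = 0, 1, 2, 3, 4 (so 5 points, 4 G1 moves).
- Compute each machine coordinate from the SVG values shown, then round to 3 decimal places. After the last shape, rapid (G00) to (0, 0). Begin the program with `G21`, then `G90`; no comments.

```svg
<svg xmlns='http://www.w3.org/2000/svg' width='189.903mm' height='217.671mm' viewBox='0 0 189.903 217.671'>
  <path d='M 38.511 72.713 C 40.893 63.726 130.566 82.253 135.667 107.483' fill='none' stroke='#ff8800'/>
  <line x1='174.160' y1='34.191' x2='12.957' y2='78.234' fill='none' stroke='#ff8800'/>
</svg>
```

Since the viewBox matches the mm dimensions, user units are millimetres directly. The only transform is the Y-flip y_m = 217.671 − y_svg.

Shape 1 is a cubic bezier drawn with `<path>`. Its stroke #ff8800 means score at S440, F2078. After flipping Y the toolpath is (38.511,144.958) → (53.979,146.865) → (86.069,140.404) → (118.669,127.529) → (135.667,110.188).

Shape 2 is a line segment drawn with `<line>`. Its stroke #ff8800 means score at S440, F2078. After flipping Y the toolpath is (174.160,183.480) → (12.957,139.437).

G21
G90
G00 X38.511 Y144.958
M4 S440
G1 X53.979 Y146.865 F2078
G1 X86.069 Y140.404
G1 X118.669 Y127.529
G1 X135.667 Y110.188
M5
G00 X174.160 Y183.480
M4 S440
G1 X12.957 Y139.437 F2078
M5
G00 X0.000 Y0.000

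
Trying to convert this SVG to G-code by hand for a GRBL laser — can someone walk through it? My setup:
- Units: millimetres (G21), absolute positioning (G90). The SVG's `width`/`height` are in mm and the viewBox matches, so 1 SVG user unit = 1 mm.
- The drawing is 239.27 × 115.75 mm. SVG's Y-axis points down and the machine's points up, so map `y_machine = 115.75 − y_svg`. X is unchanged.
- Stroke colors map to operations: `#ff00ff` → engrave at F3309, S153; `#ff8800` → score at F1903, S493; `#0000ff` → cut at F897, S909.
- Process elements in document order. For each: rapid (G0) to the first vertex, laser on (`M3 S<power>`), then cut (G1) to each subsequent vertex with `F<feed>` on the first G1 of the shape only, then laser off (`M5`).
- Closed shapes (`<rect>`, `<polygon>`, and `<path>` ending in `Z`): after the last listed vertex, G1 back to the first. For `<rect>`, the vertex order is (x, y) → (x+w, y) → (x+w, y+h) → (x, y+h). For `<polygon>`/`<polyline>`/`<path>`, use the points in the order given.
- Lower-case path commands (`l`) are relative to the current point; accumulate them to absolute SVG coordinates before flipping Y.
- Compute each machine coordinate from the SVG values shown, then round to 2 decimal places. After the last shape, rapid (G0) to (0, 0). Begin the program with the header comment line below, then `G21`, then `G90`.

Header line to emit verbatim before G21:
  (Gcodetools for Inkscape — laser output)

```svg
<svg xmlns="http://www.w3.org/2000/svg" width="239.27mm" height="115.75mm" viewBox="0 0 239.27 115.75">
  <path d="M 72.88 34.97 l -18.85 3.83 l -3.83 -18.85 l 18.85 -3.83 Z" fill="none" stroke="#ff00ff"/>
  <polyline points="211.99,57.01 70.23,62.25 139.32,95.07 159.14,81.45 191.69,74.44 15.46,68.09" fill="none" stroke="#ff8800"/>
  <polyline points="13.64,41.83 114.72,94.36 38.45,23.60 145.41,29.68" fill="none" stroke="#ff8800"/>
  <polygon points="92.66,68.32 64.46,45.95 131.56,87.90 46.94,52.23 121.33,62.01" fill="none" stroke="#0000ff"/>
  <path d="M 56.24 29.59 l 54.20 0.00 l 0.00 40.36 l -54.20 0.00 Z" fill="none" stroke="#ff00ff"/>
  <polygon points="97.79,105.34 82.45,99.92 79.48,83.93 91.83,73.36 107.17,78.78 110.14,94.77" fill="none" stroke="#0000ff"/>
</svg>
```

Since the viewBox matches the mm dimensions, user units are millimetres directly. The only transform is the Y-flip y_m = 115.75 − y_svg.

Shape 1 is a regular polygon drawn with `<path>`. Its stroke #ff00ff means engrave at S153, F3309. After flipping Y the toolpath is (72.88,80.78) → (54.03,76.95) → (50.20,95.80) → (69.05,99.63) → (72.88,80.78), returning to the start.

Shape 2 is a open polyline drawn with `<polyline>`. Its stroke #ff8800 means score at S493, F1903. After flipping Y the toolpath is (211.99,58.74) → (70.23,53.50) → (139.32,20.68) → (159.14,34.30) → (191.69,41.31) → (15.46,47.66).

Shape 3 is a open polyline drawn with `<polyline>`. Its stroke #ff8800 means score at S493, F1903. After flipping Y the toolpath is (13.64,73.92) → (114.72,21.39) → (38.45,92.15) → (145.41,86.07).

Shape 4 is a closed polygon drawn with `<polygon>`. Its stroke #0000ff means cut at S909, F897. After flipping Y the toolpath is (92.66,47.43) → (64.46,69.80) → (131.56,27.85) → (46.94,63.52) → (121.33,53.74) → (92.66,47.43), returning to the start.

Shape 5 is a rectangle drawn with `<path>`. Its stroke #ff00ff means engrave at S153, F3309. After flipping Y the toolpath is (56.24,86.16) → (110.44,86.16) → (110.44,45.80) → (56.24,45.80) → (56.24,86.16), returning to the start.

Shape 6 is a regular polygon drawn with `<polygon>`. Its stroke #0000ff means cut at S909, F897. After flipping Y the toolpath is (97.79,10.41) → (82.45,15.83) → (79.48,31.82) → (91.83,42.39) → (107.17,36.97) → (110.14,20.98) → (97.79,10.41), returning to the start.

(Gcodetools for Inkscape — laser output)
G21
G90
G0 X72.88 Y80.78
M3 S153
G1 X54.03 Y76.95 F3309
G1 X50.20 Y95.80
G1 X69.05 Y99.63
G1 X72.88 Y80.78
M5
G0 X211.99 Y58.74
M3 S493
G1 X70.23 Y53.50 F1903
G1 X139.32 Y20.68
G1 X159.14 Y34.30
G1 X191.69 Y41.31
G1 X15.46 Y47.66
M5
G0 X13.64 Y73.92
M3 S493
G1 X114.72 Y21.39 F1903
G1 X38.45 Y92.15
G1 X145.41 Y86.07
M5
G0 X92.66 Y47.43
M3 S909
G1 X64.46 Y69.80 F897
G1 X131.56 Y27.85
G1 X46.94 Y63.52
G1 X121.33 Y53.74
G1 X92.66 Y47.43
M5
G0 X56.24 Y86.16
M3 S153
G1 X110.44 Y86.16 F3309
G1 X110.44 Y45.80
G1 X56.24 Y45.80
G1 X56.24 Y86.16
M5
G0 X97.79 Y10.41
M3 S909
G1 X82.45 Y15.83 F897
G1 X79.48 Y31.82
G1 X91.83 Y42.39
G1 X107.17 Y36.97
G1 X110.14 Y20.98
G1 X97.79 Y10.41
M5
G0 X0.00 Y0.00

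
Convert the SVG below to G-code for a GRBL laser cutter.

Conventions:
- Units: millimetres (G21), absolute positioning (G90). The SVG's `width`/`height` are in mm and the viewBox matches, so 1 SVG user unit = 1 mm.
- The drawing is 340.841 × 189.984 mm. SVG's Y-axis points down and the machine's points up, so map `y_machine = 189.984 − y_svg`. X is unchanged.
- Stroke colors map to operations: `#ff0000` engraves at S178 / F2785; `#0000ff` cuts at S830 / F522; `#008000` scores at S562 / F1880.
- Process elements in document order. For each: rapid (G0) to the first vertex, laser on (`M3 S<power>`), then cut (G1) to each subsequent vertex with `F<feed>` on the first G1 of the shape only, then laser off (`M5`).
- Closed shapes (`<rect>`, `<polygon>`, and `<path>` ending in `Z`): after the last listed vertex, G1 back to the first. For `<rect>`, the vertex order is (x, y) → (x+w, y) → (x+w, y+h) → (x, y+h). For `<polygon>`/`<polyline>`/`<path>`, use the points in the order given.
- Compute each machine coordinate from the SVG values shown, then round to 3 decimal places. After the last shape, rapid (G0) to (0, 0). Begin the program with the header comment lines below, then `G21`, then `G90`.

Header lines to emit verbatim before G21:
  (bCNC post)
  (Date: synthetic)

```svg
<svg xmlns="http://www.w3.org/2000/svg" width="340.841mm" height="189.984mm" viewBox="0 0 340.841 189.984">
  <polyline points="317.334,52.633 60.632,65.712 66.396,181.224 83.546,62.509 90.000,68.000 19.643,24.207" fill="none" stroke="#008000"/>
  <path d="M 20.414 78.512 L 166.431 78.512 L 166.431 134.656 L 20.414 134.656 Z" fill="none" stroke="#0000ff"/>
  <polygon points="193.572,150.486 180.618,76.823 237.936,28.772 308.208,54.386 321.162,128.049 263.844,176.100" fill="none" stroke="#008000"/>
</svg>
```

(bCNC post)
(Date: synthetic)
G21
G90
G0 X317.334 Y137.351
M3 S562
G1 X60.632 Y124.272 F1880
G1 X66.396 Y8.760
G1 X83.546 Y127.475
G1 X90.000 Y121.984
G1 X19.643 Y165.777
M5
G0 X20.414 Y111.472
M3 S830
G1 X166.431 Y111.472 F522
G1 X166.431 Y55.328
G1 X20.414 Y55.328
G1 X20.414 Y111.472
M5
G0 X193.572 Y39.498
M3 S562
G1 X180.618 Y113.161 F1880
G1 X237.936 Y161.212
G1 X308.208 Y135.598
G1 X321.162 Y61.935
G1 X263.844 Y13.884
G1 X193.572 Y39.498
M5
G0 X0.000 Y0.000

viewBox `0 0 340.841 189.984` with mm width/height → 1 unit = 1 mm. Flip: y_m = 189.984 − y_svg.

**Shape 1** — `<polyline>` open polyline, stroke `#008000` → score (S562, F1880). Machine vertices: (317.334,137.351) → (60.632,124.272) → (66.396,8.760) → (83.546,127.475) → (90.000,121.984) → (19.643,165.777). Open path.

**Shape 2** — `<path>` rectangle, stroke `#0000ff` → cut (S830, F522). Machine vertices: (20.414,111.472) → (166.431,111.472) → (166.431,55.328) → (20.414,55.328) → (20.414,111.472). Closed: final G1 returns to the first vertex.

**Shape 3** — `<polygon>` regular polygon, stroke `#008000` → score (S562, F1880). Machine vertices: (193.572,39.498) → (180.618,113.161) → (237.936,161.212) → (308.208,135.598) → (321.162,61.935) → (263.844,13.884) → (193.572,39.498). Closed: final G1 returns to the first vertex.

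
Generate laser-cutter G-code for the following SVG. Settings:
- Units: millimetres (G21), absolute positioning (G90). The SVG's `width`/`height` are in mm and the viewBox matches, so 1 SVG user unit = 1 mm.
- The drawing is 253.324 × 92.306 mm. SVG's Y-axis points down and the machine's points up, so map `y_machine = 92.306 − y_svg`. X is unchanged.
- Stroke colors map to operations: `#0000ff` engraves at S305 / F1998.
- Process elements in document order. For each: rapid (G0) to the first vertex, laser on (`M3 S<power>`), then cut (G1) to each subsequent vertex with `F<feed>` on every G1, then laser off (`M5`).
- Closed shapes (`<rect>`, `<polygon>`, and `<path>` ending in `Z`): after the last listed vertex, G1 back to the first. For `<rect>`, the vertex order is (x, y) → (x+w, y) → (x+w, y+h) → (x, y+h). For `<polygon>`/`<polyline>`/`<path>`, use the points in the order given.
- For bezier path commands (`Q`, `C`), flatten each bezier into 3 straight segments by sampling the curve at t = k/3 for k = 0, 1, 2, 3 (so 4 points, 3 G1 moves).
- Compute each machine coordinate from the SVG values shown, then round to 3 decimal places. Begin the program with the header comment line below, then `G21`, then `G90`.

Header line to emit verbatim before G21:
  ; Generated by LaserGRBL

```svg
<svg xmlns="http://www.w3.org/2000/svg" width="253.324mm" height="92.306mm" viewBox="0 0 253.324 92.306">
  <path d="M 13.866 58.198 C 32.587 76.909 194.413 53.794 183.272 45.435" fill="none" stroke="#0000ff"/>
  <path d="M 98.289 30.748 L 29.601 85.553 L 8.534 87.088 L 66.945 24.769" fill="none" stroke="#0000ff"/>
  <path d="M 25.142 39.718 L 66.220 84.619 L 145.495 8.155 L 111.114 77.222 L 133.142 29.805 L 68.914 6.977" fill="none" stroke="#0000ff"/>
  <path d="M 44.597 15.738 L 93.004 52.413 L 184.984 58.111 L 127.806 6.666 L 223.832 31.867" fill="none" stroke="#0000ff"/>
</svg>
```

; Generated by LaserGRBL
G21
G90
G0 X13.866 Y34.108
M3 S305
G1 X68.582 Y27.243 F1998
G1 X148.464 Y35.689 F1998
G1 X183.272 Y46.871 F1998
M5
G0 X98.289 Y61.558
M3 S305
G1 X29.601 Y6.753 F1998
G1 X8.534 Y5.218 F1998
G1 X66.945 Y67.537 F1998
M5
G0 X25.142 Y52.588
M3 S305
G1 X66.220 Y7.687 F1998
G1 X145.495 Y84.151 F1998
G1 X111.114 Y15.084 F1998
G1 X133.142 Y62.501 F1998
G1 X68.914 Y85.329 F1998
M5
G0 X44.597 Y76.568
M3 S305
G1 X93.004 Y39.893 F1998
G1 X184.984 Y34.195 F1998
G1 X127.806 Y85.640 F1998
G1 X223.832 Y60.439 F1998
M5

Since the viewBox matches the mm dimensions, user units are millimetres directly. The only transform is the Y-flip y_m = 92.306 − y_svg.

Shape 1 is a cubic bezier drawn with `<path>`. Its stroke #0000ff means engrave at S305, F1998. After flipping Y the toolpath is (13.866,34.108) → (68.582,27.243) → (148.464,35.689) → (183.272,46.871).

Shape 2 is a open polyline drawn with `<path>`. Its stroke #0000ff means engrave at S305, F1998. After flipping Y the toolpath is (98.289,61.558) → (29.601,6.753) → (8.534,5.218) → (66.945,67.537).

Shape 3 is a open polyline drawn with `<path>`. Its stroke #0000ff means engrave at S305, F1998. After flipping Y the toolpath is (25.142,52.588) → (66.220,7.687) → (145.495,84.151) → (111.114,15.084) → (133.142,62.501) → (68.914,85.329).

Shape 4 is a open polyline drawn with `<path>`. Its stroke #0000ff means engrave at S305, F1998. After flipping Y the toolpath is (44.597,76.568) → (93.004,39.893) → (184.984,34.195) → (127.806,85.640) → (223.832,60.439).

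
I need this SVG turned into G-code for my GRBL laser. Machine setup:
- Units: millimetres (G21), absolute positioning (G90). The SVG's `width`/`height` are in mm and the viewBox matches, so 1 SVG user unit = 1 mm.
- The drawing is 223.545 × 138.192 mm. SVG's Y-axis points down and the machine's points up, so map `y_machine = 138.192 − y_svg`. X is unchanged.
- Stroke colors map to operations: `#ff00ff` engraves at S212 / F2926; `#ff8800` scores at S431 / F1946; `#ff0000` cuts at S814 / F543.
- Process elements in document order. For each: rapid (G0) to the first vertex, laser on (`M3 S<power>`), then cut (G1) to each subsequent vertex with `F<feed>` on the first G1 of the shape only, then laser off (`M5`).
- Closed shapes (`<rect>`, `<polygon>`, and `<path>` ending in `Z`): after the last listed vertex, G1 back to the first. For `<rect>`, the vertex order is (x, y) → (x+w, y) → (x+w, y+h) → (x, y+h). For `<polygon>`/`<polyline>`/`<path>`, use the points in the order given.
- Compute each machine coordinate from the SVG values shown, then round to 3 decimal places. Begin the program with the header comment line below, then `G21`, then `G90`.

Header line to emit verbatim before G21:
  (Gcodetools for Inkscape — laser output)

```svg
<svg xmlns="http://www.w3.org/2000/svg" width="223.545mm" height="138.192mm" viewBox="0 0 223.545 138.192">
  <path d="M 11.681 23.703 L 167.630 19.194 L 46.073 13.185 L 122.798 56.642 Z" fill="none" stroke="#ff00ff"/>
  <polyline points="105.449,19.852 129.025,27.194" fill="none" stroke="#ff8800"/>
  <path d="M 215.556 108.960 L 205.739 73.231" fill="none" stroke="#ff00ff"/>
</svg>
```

(Gcodetools for Inkscape — laser output)
G21
G90
G0 X11.681 Y114.489
M3 S212
G1 X167.630 Y118.998 F2926
G1 X46.073 Y125.007
G1 X122.798 Y81.550
G1 X11.681 Y114.489
M5
G0 X105.449 Y118.340
M3 S431
G1 X129.025 Y110.998 F1946
M5
G0 X215.556 Y29.232
M3 S212
G1 X205.739 Y64.961 F2926
M5

1 u = 1 mm; y_m = 138.192 − y.

[1] `<path>` closed polygon, #ff00ff→engrave S212 F2926: (11.681,114.489) → (167.630,118.998) → (46.073,125.007) → (122.798,81.550) → (11.681,114.489) (closed)

[2] `<polyline>` line segment, #ff8800→score S431 F1946: (105.449,118.340) → (129.025,110.998)

[3] `<path>` line segment, #ff00ff→engrave S212 F2926: (215.556,29.232) → (205.739,64.961)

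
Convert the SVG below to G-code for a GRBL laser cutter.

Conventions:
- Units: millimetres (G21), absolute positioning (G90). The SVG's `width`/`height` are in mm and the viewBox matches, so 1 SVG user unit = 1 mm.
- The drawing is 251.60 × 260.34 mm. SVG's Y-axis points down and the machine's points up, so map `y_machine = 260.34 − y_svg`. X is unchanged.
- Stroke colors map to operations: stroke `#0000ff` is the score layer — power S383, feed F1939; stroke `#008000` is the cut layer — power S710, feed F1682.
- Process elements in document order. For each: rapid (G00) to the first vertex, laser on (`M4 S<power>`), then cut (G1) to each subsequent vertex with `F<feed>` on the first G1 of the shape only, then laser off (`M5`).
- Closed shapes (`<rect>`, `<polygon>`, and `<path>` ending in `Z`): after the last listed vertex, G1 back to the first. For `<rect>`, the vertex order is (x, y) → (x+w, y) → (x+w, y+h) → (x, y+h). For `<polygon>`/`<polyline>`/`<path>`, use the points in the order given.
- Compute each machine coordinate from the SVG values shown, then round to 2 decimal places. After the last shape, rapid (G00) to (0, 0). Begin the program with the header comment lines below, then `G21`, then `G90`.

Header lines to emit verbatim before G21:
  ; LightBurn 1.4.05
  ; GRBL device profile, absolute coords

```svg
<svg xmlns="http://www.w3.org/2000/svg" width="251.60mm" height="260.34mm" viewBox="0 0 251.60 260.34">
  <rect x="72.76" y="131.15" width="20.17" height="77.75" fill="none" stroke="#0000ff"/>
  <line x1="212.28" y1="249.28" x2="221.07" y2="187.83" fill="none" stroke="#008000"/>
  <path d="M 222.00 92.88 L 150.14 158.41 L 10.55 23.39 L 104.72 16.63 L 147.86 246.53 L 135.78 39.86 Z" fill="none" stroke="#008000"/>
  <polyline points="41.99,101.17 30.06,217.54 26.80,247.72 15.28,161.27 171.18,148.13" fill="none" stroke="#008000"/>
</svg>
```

Since the viewBox matches the mm dimensions, user units are millimetres directly. The only transform is the Y-flip y_m = 260.34 − y_svg.

Shape 1 is a rectangle drawn with `<rect>`. Its stroke #0000ff means score at S383, F1939. After flipping Y the toolpath is (72.76,129.19) → (92.93,129.19) → (92.93,51.44) → (72.76,51.44) → (72.76,129.19), returning to the start.

Shape 2 is a line segment drawn with `<line>`. Its stroke #008000 means cut at S710, F1682. After flipping Y the toolpath is (212.28,11.06) → (221.07,72.51).

Shape 3 is a closed polygon drawn with `<path>`. Its stroke #008000 means cut at S710, F1682. After flipping Y the toolpath is (222.00,167.46) → (150.14,101.93) → (10.55,236.95) → (104.72,243.71) → (147.86,13.81) → (135.78,220.48) → (222.00,167.46), returning to the start.

Shape 4 is a open polyline drawn with `<polyline>`. Its stroke #008000 means cut at S710, F1682. After flipping Y the toolpath is (41.99,159.17) → (30.06,42.80) → (26.80,12.62) → (15.28,99.07) → (171.18,112.21).

; LightBurn 1.4.05
; GRBL device profile, absolute coords
G21
G90
G00 X72.76 Y129.19
M4 S383
G1 X92.93 Y129.19 F1939
G1 X92.93 Y51.44
G1 X72.76 Y51.44
G1 X72.76 Y129.19
M5
G00 X212.28 Y11.06
M4 S710
G1 X221.07 Y72.51 F1682
M5
G00 X222.00 Y167.46
M4 S710
G1 X150.14 Y101.93 F1682
G1 X10.55 Y236.95
G1 X104.72 Y243.71
G1 X147.86 Y13.81
G1 X135.78 Y220.48
G1 X222.00 Y167.46
M5
G00 X41.99 Y159.17
M4 S710
G1 X30.06 Y42.80 F1682
G1 X26.80 Y12.62
G1 X15.28 Y99.07
G1 X171.18 Y112.21
M5
G00 X0.00 Y0.00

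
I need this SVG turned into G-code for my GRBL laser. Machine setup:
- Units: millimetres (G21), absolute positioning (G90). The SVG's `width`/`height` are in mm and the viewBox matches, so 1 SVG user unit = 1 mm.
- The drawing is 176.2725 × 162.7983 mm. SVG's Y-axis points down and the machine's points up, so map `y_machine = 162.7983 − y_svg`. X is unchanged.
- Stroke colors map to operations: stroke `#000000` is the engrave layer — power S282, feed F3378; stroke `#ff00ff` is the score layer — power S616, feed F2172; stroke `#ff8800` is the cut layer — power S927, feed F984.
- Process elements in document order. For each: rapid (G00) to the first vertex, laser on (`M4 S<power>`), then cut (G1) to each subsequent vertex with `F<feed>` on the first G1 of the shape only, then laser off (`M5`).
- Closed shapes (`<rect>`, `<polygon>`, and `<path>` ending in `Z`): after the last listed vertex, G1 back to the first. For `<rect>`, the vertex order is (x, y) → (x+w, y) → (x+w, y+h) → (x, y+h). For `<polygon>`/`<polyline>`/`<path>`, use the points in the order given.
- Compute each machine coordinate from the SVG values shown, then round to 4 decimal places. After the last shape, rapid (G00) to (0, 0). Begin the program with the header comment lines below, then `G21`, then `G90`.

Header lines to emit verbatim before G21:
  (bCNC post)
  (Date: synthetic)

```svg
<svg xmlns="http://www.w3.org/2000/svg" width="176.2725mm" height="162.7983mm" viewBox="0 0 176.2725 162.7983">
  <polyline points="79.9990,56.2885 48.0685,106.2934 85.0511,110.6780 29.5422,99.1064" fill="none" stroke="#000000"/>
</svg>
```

(bCNC post)
(Date: synthetic)
G21
G90
G00 X79.9990 Y106.5098
M4 S282
G1 X48.0685 Y56.5049 F3378
G1 X85.0511 Y52.1203
G1 X29.5422 Y63.6919
M5
G00 X0.0000 Y0.0000

1 u = 1 mm; y_m = 162.7983 − y.

[1] `<polyline>` open polyline, #000000→engrave S282 F3378: (79.9990,106.5098) → (48.0685,56.5049) → (85.0511,52.1203) → (29.5422,63.6919)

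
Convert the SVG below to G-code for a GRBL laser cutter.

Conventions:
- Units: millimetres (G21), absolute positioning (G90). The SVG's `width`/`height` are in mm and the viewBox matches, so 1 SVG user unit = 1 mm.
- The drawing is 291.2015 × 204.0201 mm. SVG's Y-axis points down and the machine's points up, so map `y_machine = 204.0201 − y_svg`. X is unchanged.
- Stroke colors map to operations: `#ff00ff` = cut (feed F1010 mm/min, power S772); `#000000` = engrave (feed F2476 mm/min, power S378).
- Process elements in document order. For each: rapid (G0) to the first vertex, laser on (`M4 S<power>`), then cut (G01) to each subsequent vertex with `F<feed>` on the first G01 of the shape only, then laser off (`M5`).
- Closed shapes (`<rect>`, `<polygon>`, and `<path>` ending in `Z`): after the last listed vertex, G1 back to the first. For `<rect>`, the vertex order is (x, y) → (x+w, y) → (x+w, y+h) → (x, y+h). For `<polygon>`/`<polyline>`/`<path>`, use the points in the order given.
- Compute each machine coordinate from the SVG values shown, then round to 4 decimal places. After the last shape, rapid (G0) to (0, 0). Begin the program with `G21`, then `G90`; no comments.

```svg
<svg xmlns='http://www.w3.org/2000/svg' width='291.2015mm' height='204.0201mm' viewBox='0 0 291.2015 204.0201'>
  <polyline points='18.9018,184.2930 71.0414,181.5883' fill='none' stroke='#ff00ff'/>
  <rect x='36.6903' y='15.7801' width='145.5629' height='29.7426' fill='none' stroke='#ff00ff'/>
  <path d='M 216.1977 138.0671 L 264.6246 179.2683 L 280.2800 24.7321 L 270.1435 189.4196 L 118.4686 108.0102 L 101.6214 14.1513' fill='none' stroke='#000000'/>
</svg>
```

viewBox `0 0 291.2015 204.0201` with mm width/height → 1 unit = 1 mm. Flip: y_m = 204.0201 − y_svg.

**Shape 1** — `<polyline>` line segment, stroke `#ff00ff` → cut (S772, F1010). Machine vertices: (18.9018,19.7271) → (71.0414,22.4318). Open path.

**Shape 2** — `<rect>` rectangle, stroke `#ff00ff` → cut (S772, F1010). Machine vertices: (36.6903,188.2400) → (182.2532,188.2400) → (182.2532,158.4974) → (36.6903,158.4974) → (36.6903,188.2400). Closed: final G1 returns to the first vertex.

**Shape 3** — `<path>` open polyline, stroke `#000000` → engrave (S378, F2476). Machine vertices: (216.1977,65.9530) → (264.6246,24.7518) → (280.2800,179.2880) → (270.1435,14.6005) → (118.4686,96.0099) → (101.6214,189.8688). Open path.

G21
G90
G0 X18.9018 Y19.7271
M4 S772
G01 X71.0414 Y22.4318 F1010
M5
G0 X36.6903 Y188.2400
M4 S772
G01 X182.2532 Y188.2400 F1010
G01 X182.2532 Y158.4974
G01 X36.6903 Y158.4974
G01 X36.6903 Y188.2400
M5
G0 X216.1977 Y65.9530
M4 S378
G01 X264.6246 Y24.7518 F2476
G01 X280.2800 Y179.2880
G01 X270.1435 Y14.6005
G01 X118.4686 Y96.0099
G01 X101.6214 Y189.8688
M5
G0 X0.0000 Y0.0000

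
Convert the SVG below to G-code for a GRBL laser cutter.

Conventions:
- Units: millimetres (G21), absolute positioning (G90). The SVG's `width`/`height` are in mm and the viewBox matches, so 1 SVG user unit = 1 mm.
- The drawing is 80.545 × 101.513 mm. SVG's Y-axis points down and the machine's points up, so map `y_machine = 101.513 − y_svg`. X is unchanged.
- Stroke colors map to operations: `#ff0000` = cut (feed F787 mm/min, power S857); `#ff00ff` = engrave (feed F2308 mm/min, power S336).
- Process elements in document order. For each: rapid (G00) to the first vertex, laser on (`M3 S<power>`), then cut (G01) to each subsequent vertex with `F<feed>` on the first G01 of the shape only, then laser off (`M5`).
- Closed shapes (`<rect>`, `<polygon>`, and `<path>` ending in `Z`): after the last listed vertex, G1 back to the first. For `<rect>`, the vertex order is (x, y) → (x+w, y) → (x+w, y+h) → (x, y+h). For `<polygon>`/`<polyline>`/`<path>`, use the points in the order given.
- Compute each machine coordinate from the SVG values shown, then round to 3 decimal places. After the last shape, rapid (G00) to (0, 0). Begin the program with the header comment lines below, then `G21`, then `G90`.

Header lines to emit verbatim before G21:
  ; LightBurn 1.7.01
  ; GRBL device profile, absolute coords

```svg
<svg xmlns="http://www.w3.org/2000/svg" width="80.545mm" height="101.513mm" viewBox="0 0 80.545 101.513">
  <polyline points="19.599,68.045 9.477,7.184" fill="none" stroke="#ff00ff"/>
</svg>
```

viewBox `0 0 80.545 101.513` with mm width/height → 1 unit = 1 mm. Flip: y_m = 101.513 − y_svg.

**Shape 1** — `<polyline>` line segment, stroke `#ff00ff` → engrave (S336, F2308). Machine vertices: (19.599,33.468) → (9.477,94.329). Open path.

; LightBurn 1.7.01
; GRBL device profile, absolute coords
G21
G90
G00 X19.599 Y33.468
M3 S336
G01 X9.477 Y94.329 F2308
M5
G00 X0.000 Y0.000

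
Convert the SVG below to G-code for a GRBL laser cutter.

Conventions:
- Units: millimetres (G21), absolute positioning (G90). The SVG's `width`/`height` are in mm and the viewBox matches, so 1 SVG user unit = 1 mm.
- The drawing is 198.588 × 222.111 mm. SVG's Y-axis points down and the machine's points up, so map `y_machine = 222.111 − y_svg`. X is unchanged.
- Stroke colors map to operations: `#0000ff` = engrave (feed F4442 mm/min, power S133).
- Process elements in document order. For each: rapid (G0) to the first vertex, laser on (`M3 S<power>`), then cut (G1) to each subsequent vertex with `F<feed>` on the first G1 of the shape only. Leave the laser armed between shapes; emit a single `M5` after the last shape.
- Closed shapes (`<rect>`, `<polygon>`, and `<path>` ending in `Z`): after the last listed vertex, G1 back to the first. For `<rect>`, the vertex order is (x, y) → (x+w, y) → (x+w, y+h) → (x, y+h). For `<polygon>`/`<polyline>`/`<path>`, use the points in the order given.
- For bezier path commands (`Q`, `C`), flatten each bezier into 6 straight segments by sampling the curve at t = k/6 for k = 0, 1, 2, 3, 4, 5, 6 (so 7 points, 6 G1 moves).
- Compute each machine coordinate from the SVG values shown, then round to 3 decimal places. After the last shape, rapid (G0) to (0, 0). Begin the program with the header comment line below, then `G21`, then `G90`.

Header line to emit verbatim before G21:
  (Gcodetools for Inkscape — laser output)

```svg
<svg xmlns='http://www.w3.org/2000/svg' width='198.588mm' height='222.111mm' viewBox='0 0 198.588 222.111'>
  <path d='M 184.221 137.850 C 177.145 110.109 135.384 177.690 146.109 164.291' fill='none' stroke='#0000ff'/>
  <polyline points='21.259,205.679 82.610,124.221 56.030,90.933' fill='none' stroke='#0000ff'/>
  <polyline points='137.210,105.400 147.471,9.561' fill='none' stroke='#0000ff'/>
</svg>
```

(Gcodetools for Inkscape — laser output)
G21
G90
G0 X184.221 Y84.261
M3 S133
G1 X178.196 Y91.004 F4442
G1 X168.812 Y86.758
G1 X158.490 Y76.419
G1 X149.651 Y64.885
G1 X144.717 Y57.053
G1 X146.109 Y57.820
G0 X21.259 Y16.432
M3 S133
G1 X82.610 Y97.890 F4442
G1 X56.030 Y131.178
G0 X137.210 Y116.711
M3 S133
G1 X147.471 Y212.550 F4442
M5
G0 X0.000 Y0.000

Since the viewBox matches the mm dimensions, user units are millimetres directly. The only transform is the Y-flip y_m = 222.111 − y_svg.

Shape 1 is a cubic bezier drawn with `<path>`. Its stroke #0000ff means engrave at S133, F4442. After flipping Y the toolpath is (184.221,84.261) → (178.196,91.004) → (168.812,86.758) → (158.490,76.419) → (149.651,64.885) → (144.717,57.053) → (146.109,57.820).

Shape 2 is a open polyline drawn with `<polyline>`. Its stroke #0000ff means engrave at S133, F4442. After flipping Y the toolpath is (21.259,16.432) → (82.610,97.890) → (56.030,131.178).

Shape 3 is a line segment drawn with `<polyline>`. Its stroke #0000ff means engrave at S133, F4442. After flipping Y the toolpath is (137.210,116.711) → (147.471,212.550).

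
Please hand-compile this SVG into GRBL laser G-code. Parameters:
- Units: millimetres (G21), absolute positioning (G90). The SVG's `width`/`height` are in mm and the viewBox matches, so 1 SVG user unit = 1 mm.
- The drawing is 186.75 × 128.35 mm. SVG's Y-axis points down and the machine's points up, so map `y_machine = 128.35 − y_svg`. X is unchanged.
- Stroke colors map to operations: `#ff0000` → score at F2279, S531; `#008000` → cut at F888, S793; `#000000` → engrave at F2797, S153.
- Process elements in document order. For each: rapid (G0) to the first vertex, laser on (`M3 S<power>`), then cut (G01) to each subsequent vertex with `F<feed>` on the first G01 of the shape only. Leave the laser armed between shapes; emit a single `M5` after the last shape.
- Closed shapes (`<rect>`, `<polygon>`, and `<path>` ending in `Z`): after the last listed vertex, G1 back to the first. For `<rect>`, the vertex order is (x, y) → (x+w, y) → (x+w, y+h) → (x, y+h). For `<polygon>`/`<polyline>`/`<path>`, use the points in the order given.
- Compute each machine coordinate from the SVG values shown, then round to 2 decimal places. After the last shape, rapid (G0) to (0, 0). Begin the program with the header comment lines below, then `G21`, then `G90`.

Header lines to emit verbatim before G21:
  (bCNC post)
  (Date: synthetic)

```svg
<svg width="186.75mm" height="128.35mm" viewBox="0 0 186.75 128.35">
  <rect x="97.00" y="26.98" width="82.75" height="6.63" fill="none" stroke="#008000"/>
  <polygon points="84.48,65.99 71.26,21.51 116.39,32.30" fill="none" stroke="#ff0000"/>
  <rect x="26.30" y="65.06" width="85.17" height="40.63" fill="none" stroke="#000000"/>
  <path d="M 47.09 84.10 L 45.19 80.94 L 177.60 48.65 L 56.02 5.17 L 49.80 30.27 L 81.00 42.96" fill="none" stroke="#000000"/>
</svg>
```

(bCNC post)
(Date: synthetic)
G21
G90
G0 X97.00 Y101.37
M3 S793
G01 X179.75 Y101.37 F888
G01 X179.75 Y94.74
G01 X97.00 Y94.74
G01 X97.00 Y101.37
G0 X84.48 Y62.36
M3 S531
G01 X71.26 Y106.84 F2279
G01 X116.39 Y96.05
G01 X84.48 Y62.36
G0 X26.30 Y63.29
M3 S153
G01 X111.47 Y63.29 F2797
G01 X111.47 Y22.66
G01 X26.30 Y22.66
G01 X26.30 Y63.29
G0 X47.09 Y44.25
M3 S153
G01 X45.19 Y47.41 F2797
G01 X177.60 Y79.70
G01 X56.02 Y123.18
G01 X49.80 Y98.08
G01 X81.00 Y85.39
M5
G0 X0.00 Y0.00

viewBox `0 0 186.75 128.35` with mm width/height → 1 unit = 1 mm. Flip: y_m = 128.35 − y_svg.

**Shape 1** — `<rect>` rectangle, stroke `#008000` → cut (S793, F888). Machine vertices: (97.00,101.37) → (179.75,101.37) → (179.75,94.74) → (97.00,94.74) → (97.00,101.37). Closed: final G1 returns to the first vertex.

**Shape 2** — `<polygon>` regular polygon, stroke `#ff0000` → score (S531, F2279). Machine vertices: (84.48,62.36) → (71.26,106.84) → (116.39,96.05) → (84.48,62.36). Closed: final G1 returns to the first vertex.

**Shape 3** — `<rect>` rectangle, stroke `#000000` → engrave (S153, F2797). Machine vertices: (26.30,63.29) → (111.47,63.29) → (111.47,22.66) → (26.30,22.66) → (26.30,63.29). Closed: final G1 returns to the first vertex.

**Shape 4** — `<path>` open polyline, stroke `#000000` → engrave (S153, F2797). Machine vertices: (47.09,44.25) → (45.19,47.41) → (177.60,79.70) → (56.02,123.18) → (49.80,98.08) → (81.00,85.39). Open path.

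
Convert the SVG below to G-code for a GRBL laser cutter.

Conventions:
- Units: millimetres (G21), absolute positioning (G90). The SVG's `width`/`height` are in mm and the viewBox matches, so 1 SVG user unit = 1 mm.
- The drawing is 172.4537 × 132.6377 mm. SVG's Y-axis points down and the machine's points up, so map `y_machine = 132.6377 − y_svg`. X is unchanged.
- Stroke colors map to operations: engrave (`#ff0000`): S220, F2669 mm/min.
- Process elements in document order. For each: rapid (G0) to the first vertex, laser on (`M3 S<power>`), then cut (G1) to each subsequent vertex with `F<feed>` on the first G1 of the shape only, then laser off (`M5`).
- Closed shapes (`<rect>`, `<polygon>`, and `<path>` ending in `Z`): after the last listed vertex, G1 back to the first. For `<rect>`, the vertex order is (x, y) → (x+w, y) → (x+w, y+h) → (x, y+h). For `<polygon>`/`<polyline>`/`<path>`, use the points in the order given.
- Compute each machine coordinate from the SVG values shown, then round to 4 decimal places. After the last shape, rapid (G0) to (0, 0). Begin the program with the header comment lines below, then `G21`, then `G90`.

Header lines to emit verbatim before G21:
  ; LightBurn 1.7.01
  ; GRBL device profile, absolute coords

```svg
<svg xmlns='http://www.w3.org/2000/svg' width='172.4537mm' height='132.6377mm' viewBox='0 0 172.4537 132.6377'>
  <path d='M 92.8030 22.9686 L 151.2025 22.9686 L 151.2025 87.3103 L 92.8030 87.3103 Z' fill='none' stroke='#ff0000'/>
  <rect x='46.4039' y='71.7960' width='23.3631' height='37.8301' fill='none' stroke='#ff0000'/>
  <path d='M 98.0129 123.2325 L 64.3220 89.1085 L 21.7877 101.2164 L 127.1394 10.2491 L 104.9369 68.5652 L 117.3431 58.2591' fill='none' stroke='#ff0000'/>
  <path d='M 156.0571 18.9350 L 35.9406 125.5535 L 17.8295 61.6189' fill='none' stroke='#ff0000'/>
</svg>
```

Since the viewBox matches the mm dimensions, user units are millimetres directly. The only transform is the Y-flip y_m = 132.6377 − y_svg.

Shape 1 is a rectangle drawn with `<path>`. Its stroke #ff0000 means engrave at S220, F2669. After flipping Y the toolpath is (92.8030,109.6691) → (151.2025,109.6691) → (151.2025,45.3274) → (92.8030,45.3274) → (92.8030,109.6691), returning to the start.

Shape 2 is a rectangle drawn with `<rect>`. Its stroke #ff0000 means engrave at S220, F2669. After flipping Y the toolpath is (46.4039,60.8417) → (69.7670,60.8417) → (69.7670,23.0116) → (46.4039,23.0116) → (46.4039,60.8417), returning to the start.

Shape 3 is a open polyline drawn with `<path>`. Its stroke #ff0000 means engrave at S220, F2669. After flipping Y the toolpath is (98.0129,9.4052) → (64.3220,43.5292) → (21.7877,31.4213) → (127.1394,122.3886) → (104.9369,64.0725) → (117.3431,74.3786).

Shape 4 is a open polyline drawn with `<path>`. Its stroke #ff0000 means engrave at S220, F2669. After flipping Y the toolpath is (156.0571,113.7027) → (35.9406,7.0842) → (17.8295,71.0188).

; LightBurn 1.7.01
; GRBL device profile, absolute coords
G21
G90
G0 X92.8030 Y109.6691
M3 S220
G1 X151.2025 Y109.6691 F2669
G1 X151.2025 Y45.3274
G1 X92.8030 Y45.3274
G1 X92.8030 Y109.6691
M5
G0 X46.4039 Y60.8417
M3 S220
G1 X69.7670 Y60.8417 F2669
G1 X69.7670 Y23.0116
G1 X46.4039 Y23.0116
G1 X46.4039 Y60.8417
M5
G0 X98.0129 Y9.4052
M3 S220
G1 X64.3220 Y43.5292 F2669
G1 X21.7877 Y31.4213
G1 X127.1394 Y122.3886
G1 X104.9369 Y64.0725
G1 X117.3431 Y74.3786
M5
G0 X156.0571 Y113.7027
M3 S220
G1 X35.9406 Y7.0842 F2669
G1 X17.8295 Y71.0188
M5
G0 X0.0000 Y0.0000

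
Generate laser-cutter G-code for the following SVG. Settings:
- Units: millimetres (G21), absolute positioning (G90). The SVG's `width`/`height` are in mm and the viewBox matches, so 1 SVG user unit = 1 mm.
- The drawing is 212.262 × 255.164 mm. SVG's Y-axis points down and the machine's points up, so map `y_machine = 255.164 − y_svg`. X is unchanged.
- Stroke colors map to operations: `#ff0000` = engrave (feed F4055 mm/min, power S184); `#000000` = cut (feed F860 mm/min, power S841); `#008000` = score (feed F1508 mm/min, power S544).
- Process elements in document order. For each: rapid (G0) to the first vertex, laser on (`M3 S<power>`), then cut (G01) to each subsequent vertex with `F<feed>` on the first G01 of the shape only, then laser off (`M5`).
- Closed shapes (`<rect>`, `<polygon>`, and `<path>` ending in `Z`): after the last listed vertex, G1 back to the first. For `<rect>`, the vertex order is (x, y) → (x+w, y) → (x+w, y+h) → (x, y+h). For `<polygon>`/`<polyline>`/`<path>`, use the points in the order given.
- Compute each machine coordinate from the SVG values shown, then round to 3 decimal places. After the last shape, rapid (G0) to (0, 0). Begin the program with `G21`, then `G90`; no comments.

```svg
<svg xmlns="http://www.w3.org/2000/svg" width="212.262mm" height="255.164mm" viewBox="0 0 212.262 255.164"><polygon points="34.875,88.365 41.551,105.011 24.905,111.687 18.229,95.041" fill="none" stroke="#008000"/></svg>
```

1 u = 1 mm; y_m = 255.164 − y.

[1] `<polygon>` regular polygon, #008000→score S544 F1508: (34.875,166.799) → (41.551,150.153) → (24.905,143.477) → (18.229,160.123) → (34.875,166.799) (closed)

G21
G90
G0 X34.875 Y166.799
M3 S544
G01 X41.551 Y150.153 F1508
G01 X24.905 Y143.477
G01 X18.229 Y160.123
G01 X34.875 Y166.799
M5
G0 X0.000 Y0.000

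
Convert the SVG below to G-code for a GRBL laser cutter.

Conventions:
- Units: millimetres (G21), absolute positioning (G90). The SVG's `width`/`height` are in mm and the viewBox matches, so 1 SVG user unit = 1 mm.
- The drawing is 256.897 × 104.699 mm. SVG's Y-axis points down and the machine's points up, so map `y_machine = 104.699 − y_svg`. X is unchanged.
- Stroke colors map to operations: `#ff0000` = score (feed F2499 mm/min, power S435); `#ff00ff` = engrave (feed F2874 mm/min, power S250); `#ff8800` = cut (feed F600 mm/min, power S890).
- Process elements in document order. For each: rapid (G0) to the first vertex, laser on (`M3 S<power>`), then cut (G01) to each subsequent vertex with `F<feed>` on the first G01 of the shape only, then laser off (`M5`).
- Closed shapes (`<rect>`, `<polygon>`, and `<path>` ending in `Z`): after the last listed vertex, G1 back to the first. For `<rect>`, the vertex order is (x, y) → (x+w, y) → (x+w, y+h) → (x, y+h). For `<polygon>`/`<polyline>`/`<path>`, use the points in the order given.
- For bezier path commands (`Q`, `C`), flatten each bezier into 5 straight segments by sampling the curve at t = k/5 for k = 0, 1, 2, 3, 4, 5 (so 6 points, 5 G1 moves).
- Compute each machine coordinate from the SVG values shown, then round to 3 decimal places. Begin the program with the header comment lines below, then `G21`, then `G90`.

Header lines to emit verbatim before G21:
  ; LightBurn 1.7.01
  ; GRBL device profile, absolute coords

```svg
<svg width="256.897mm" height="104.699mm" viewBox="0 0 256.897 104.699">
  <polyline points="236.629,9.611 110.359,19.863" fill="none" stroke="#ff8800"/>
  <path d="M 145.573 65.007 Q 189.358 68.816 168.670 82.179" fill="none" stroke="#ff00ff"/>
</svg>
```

; LightBurn 1.7.01
; GRBL device profile, absolute coords
G21
G90
G0 X236.629 Y95.088
M3 S890
G01 X110.359 Y84.836 F600
M5
G0 X145.573 Y39.692
M3 S250
G01 X160.508 Y37.786 F2874
G01 X170.285 Y35.116
G01 X174.905 Y31.682
G01 X174.366 Y27.483
G01 X168.670 Y22.520
M5

1 u = 1 mm; y_m = 104.699 − y.

[1] `<polyline>` line segment, #ff8800→cut S890 F600: (236.629,95.088) → (110.359,84.836)

[2] `<path>` quadratic bezier, #ff00ff→engrave S250 F2874: (145.573,39.692) → (160.508,37.786) → (170.285,35.116) → (174.905,31.682) → (174.366,27.483) → (168.670,22.520)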